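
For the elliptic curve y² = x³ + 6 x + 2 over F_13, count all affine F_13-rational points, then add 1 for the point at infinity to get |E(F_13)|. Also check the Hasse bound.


Affine points = {(1, 3), (1, 10), (2, 3), (2, 10), (4, 5), (4, 8), (5, 1), (5, 12), (7, 6), (7, 7), (8, 4), (8, 9), (10, 3), (10, 10)}; affine count = 14; |E(F_13)| = 15.

Discriminant check: Δ ∝ 4a³ + 27b² = 4·6³ + 27·2² = 4·216 + 27·4 ≡ 10 (mod 13). Nonzero ⇒ E is nonsingular.
For each x ∈ F_13, compute rhs = x³ + 6·x + 2 mod 13, then count y ∈ F_13 with y² ≡ rhs.
  x = 0: rhs = 2, matching y values: none (0 points).
  x = 1: rhs = 9, matching y values: 3, 10 (2 points).
  x = 2: rhs = 9, matching y values: 3, 10 (2 points).
  x = 3: rhs = 8, matching y values: none (0 points).
  x = 4: rhs = 12, matching y values: 5, 8 (2 points).
  x = 5: rhs = 1, matching y values: 1, 12 (2 points).
  x = 6: rhs = 7, matching y values: none (0 points).
  x = 7: rhs = 10, matching y values: 6, 7 (2 points).
  x = 8: rhs = 3, matching y values: 4, 9 (2 points).
  x = 9: rhs = 5, matching y values: none (0 points).
  x = 10: rhs = 9, matching y values: 3, 10 (2 points).
  x = 11: rhs = 8, matching y values: none (0 points).
  x = 12: rhs = 8, matching y values: none (0 points).
Total affine count: 14.
Full point count |E(F_13)| = 14 + 1 = 15.
Hasse bound: |15 − (13+1)| = |1| = 1 ≤ 2√13 ≈ 7.2111 ✓.


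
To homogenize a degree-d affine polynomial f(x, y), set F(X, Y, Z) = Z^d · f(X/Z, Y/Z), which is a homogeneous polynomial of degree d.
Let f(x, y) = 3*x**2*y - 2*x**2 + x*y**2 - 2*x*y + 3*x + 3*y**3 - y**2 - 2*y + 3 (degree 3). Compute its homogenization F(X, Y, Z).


F(X, Y, Z) = 3*X**2*Y - 2*X**2*Z + X*Y**2 - 2*X*Y*Z + 3*X*Z**2 + 3*Y**3 - Y**2*Z - 2*Y*Z**2 + 3*Z**3

deg(f) = 3.
Substitute x = X/Z, y = Y/Z into f, then multiply by Z^3.
  monomial 3·x^2·y^1 ↦ 3·X^2·Y^1·Z^0.
  monomial -2·x^2·y^0 ↦ -2·X^2·Y^0·Z^1.
  monomial 1·x^1·y^2 ↦ 1·X^1·Y^2·Z^0.
  monomial -2·x^1·y^1 ↦ -2·X^1·Y^1·Z^1.
  monomial 3·x^1·y^0 ↦ 3·X^1·Y^0·Z^2.
  monomial 3·x^0·y^3 ↦ 3·X^0·Y^3·Z^0.
  monomial -1·x^0·y^2 ↦ -1·X^0·Y^2·Z^1.
  monomial -2·x^0·y^1 ↦ -2·X^0·Y^1·Z^2.
  monomial 3·x^0·y^0 ↦ 3·X^0·Y^0·Z^3.
Collecting: F(X, Y, Z) = 3*X**2*Y - 2*X**2*Z + X*Y**2 - 2*X*Y*Z + 3*X*Z**2 + 3*Y**3 - Y**2*Z - 2*Y*Z**2 + 3*Z**3.


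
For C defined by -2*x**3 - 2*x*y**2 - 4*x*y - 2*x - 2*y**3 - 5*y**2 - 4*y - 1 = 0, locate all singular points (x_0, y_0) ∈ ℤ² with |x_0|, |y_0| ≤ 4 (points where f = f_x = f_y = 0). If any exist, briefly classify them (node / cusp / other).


Singular points: {(0, -1)}; classification: cusp.

Compute partial derivatives:
  f_x = -6*x**2 - 2*y**2 - 4*y - 2.
  f_y = -4*x*y - 4*x - 6*y**2 - 10*y - 4.
Scan x_0 ∈ {−4, ..., 4}. For each x_0, f_y(x_0, y) is a polynomial in y; find its integer roots y ∈ {−4, ..., 4}, then test f_x and f at those candidates.
  x = -4: f_y(-4, y) = -6*y**2 + 6*y + 12; vanishes at y ∈ {-1, 2}. (-4, -1): f_x = -96 ≠ 0; (-4, 2): f_x = -114 ≠ 0.
  x = -3: f_y(-3, y) = -6*y**2 + 2*y + 8; vanishes at y ∈ {-1}. (-3, -1): f_x = -54 ≠ 0.
  x = -2: f_y(-2, y) = -6*y**2 - 2*y + 4; vanishes at y ∈ {-1}. (-2, -1): f_x = -24 ≠ 0.
  x = -1: f_y(-1, y) = -6*y**2 - 6*y; vanishes at y ∈ {-1, 0}. (-1, -1): f_x = -6 ≠ 0; (-1, 0): f_x = -8 ≠ 0.
  x = 0: f_y(0, y) = -6*y**2 - 10*y - 4; vanishes at y ∈ {-1}. (0, -1): f_x = 0, f = 0 — SINGULAR.
  x = 1: f_y(1, y) = -6*y**2 - 14*y - 8; vanishes at y ∈ {-1}. (1, -1): f_x = -6 ≠ 0.
  x = 2: f_y(2, y) = -6*y**2 - 18*y - 12; vanishes at y ∈ {-2, -1}. (2, -2): f_x = -26 ≠ 0; (2, -1): f_x = -24 ≠ 0.
  x = 3: f_y(3, y) = -6*y**2 - 22*y - 16; vanishes at y ∈ {-1}. (3, -1): f_x = -54 ≠ 0.
  x = 4: f_y(4, y) = -6*y**2 - 26*y - 20; vanishes at y ∈ {-1}. (4, -1): f_x = -96 ≠ 0.
Only singular point on the grid: (0, -1).
Classify: substitute x = 0 + u, y = -1 + v and expand: f = -2*u**3 - 2*u*v**2 - 2*v**3 + v**2.
No constant or linear terms (consistent with a singular point). Quadratic part: v**2. Cubic part: -2*u**3 - 2*u*v**2 - 2*v**3.
The quadratic part v**2 is a perfect square, so there is a single (double) tangent line v = 0, i.e. y = -1. Restricting the cubic part to that line (v = 0) leaves -2*u**3 ≠ 0, so f is not divisible by v and the branch is v² ≈ 2*u**3 to lowest order — this is a cusp.
Classification: cusp.


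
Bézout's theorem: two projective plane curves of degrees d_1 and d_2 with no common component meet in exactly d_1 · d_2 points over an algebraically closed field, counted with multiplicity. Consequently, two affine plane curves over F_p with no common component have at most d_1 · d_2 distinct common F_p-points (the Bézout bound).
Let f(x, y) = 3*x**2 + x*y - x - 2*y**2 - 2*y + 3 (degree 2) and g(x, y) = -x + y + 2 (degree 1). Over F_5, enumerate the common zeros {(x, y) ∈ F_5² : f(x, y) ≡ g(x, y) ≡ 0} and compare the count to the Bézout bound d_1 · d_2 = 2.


Common zeros: ∅; count = 0; Bézout bound = 2.

deg(f) = 2, deg(g) = 1, so Bézout bound = 2.
Scan x ∈ F_5. For each x, list the y ∈ F_5 with f(x, y) ≡ 0 and those with g(x, y) ≡ 0 (mod 5); the common zeros in that column are the intersection.
  x = 0: f ≡ 0 at y ∈ ∅; g ≡ 0 at y ∈ {3}; common: ∅.
  x = 1: f ≡ 0 at y ∈ {0, 2}; g ≡ 0 at y ∈ {4}; common: ∅.
  x = 2: f ≡ 0 at y ∈ {2, 3}; g ≡ 0 at y ∈ {0}; common: ∅.
  x = 3: f ≡ 0 at y ∈ ∅; g ≡ 0 at y ∈ {1}; common: ∅.
  x = 4: f ≡ 0 at y ∈ {3}; g ≡ 0 at y ∈ {2}; common: ∅.
Collecting: common zeros = ∅, so the count is 0.
Comparison with the Bézout bound: 0 ≤ 2 = deg(f)·deg(g), as expected for curves with no common component (the affine F_5-count falls short of the bound because intersections may lie at infinity, over extension fields, or carry multiplicity).


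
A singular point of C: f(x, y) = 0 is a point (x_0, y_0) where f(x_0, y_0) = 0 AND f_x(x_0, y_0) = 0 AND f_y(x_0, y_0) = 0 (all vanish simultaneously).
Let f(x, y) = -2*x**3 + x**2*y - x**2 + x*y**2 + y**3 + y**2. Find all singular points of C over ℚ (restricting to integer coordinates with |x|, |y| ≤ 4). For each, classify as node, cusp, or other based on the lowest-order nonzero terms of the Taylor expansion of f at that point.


Singular points: {(0, 0)}; classification: node.

Compute partial derivatives:
  f_x = -6*x**2 + 2*x*y - 2*x + y**2.
  f_y = x**2 + 2*x*y + 3*y**2 + 2*y.
Scan x_0 ∈ {−4, ..., 4}. For each x_0, f_y(x_0, y) is a polynomial in y; find its integer roots y ∈ {−4, ..., 4}, then test f_x and f at those candidates.
  x = -4: f_y(-4, y) = 3*y**2 - 6*y + 16; no integer root y with |y| ≤ 4.
  x = -3: f_y(-3, y) = 3*y**2 - 4*y + 9; no integer root y with |y| ≤ 4.
  x = -2: f_y(-2, y) = 3*y**2 - 2*y + 4; no integer root y with |y| ≤ 4.
  x = -1: f_y(-1, y) = 3*y**2 + 1; no integer root y with |y| ≤ 4.
  x = 0: f_y(0, y) = 3*y**2 + 2*y; vanishes at y ∈ {0}. (0, 0): f_x = 0, f = 0 — SINGULAR.
  x = 1: f_y(1, y) = 3*y**2 + 4*y + 1; vanishes at y ∈ {-1}. (1, -1): f_x = -9 ≠ 0.
  x = 2: f_y(2, y) = 3*y**2 + 6*y + 4; no integer root y with |y| ≤ 4.
  x = 3: f_y(3, y) = 3*y**2 + 8*y + 9; no integer root y with |y| ≤ 4.
  x = 4: f_y(4, y) = 3*y**2 + 10*y + 16; no integer root y with |y| ≤ 4.
Only singular point on the grid: (0, 0).
Classify: substitute x = 0 + u, y = 0 + v and expand: f = -2*u**3 + u**2*v - u**2 + u*v**2 + v**3 + v**2.
No constant or linear terms (consistent with a singular point). Quadratic part: -u**2 + v**2. Cubic part: -2*u**3 + u**2*v + u*v**2 + v**3.
The quadratic part v**2 - u**2 = (v − u)(v + u) splits into two distinct linear factors, so there are two distinct tangent lines y − 0 = ±(x − 0) — this is a node (ordinary double point).
Classification: node.


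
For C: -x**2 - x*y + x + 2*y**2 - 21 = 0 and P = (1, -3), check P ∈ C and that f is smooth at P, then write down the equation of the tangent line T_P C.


Tangent line at P: 2*x - 13*y - 41 = 0.

Step 1: f(1, -3) = 0, so P lies on C.
Step 2: partial derivatives
  f_x(x, y) = -2*x - y + 1, f_y(x, y) = -x + 4*y.
  f_x(P) = 2, f_y(P) = -13 (gradient nonzero, so P is smooth).
Step 3: tangent line at P: 2·(x − 1) + -13·(y − -3) = 0.
Expanding: 2*x - 13*y - 41 = 0.


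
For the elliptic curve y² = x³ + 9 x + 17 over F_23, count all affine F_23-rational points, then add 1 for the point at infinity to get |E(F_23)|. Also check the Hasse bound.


Affine points = {(1, 2), (1, 21), (3, 5), (3, 18), (4, 5), (4, 18), (5, 7), (5, 16), (7, 3), (7, 20), (8, 7), (8, 16), (10, 7), (10, 16), (12, 6), (12, 17), (13, 10), (13, 13), (14, 9), (14, 14), (15, 10), (15, 13), (16, 5), (16, 18), (17, 0), (18, 10), (18, 13), (19, 3), (19, 20), (20, 3), (20, 20)}; affine count = 31; |E(F_23)| = 32.

Discriminant check: Δ ∝ 4a³ + 27b² = 4·9³ + 27·17² = 4·729 + 27·289 ≡ 1 (mod 23). Nonzero ⇒ E is nonsingular.
For each x ∈ F_23, compute rhs = x³ + 9·x + 17 mod 23, then count y ∈ F_23 with y² ≡ rhs.
  x = 0: rhs = 17, matching y values: none (0 points).
  x = 1: rhs = 4, matching y values: 2, 21 (2 points).
  x = 2: rhs = 20, matching y values: none (0 points).
  x = 3: rhs = 2, matching y values: 5, 18 (2 points).
  x = 4: rhs = 2, matching y values: 5, 18 (2 points).
  x = 5: rhs = 3, matching y values: 7, 16 (2 points).
  x = 6: rhs = 11, matching y values: none (0 points).
  x = 7: rhs = 9, matching y values: 3, 20 (2 points).
  x = 8: rhs = 3, matching y values: 7, 16 (2 points).
  x = 9: rhs = 22, matching y values: none (0 points).
  x = 10: rhs = 3, matching y values: 7, 16 (2 points).
  x = 11: rhs = 21, matching y values: none (0 points).
  x = 12: rhs = 13, matching y values: 6, 17 (2 points).
  x = 13: rhs = 8, matching y values: 10, 13 (2 points).
  x = 14: rhs = 12, matching y values: 9, 14 (2 points).
  x = 15: rhs = 8, matching y values: 10, 13 (2 points).
  x = 16: rhs = 2, matching y values: 5, 18 (2 points).
  x = 17: rhs = 0, matching y values: 0 (1 points).
  x = 18: rhs = 8, matching y values: 10, 13 (2 points).
  x = 19: rhs = 9, matching y values: 3, 20 (2 points).
  x = 20: rhs = 9, matching y values: 3, 20 (2 points).
  x = 21: rhs = 14, matching y values: none (0 points).
  x = 22: rhs = 7, matching y values: none (0 points).
Total affine count: 31.
Full point count |E(F_23)| = 31 + 1 = 32.
Hasse bound: |32 − (23+1)| = |8| = 8 ≤ 2√23 ≈ 9.5917 ✓.


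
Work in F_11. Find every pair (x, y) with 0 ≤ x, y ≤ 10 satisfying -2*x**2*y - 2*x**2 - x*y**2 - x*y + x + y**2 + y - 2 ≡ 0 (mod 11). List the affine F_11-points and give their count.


Affine F_11-points: {(0, 1), (0, 9), (1, 4), (2, 3), (2, 10), (3, 6), (6, 2), (6, 9), (7, 4), (7, 8), (8, 1), (8, 8), (9, 3), (9, 6)}; count = 14.

For each of the 121 pairs (x, y) ∈ F_11², evaluate f(x, y) mod 11. Record the zeros.
  x = 0: [0↦9, 1↦0, 2↦4, 3↦10, 4↦7, 5↦6, 6↦7, 7↦10, 8↦4, 9↦0, 10↦9]  zeros at y ∈ {1, 9}
  x = 1: [0↦8, 1↦6, 2↦4, 3↦2, 4↦0, 5↦9, 6↦7, 7↦5, 8↦3, 9↦1, 10↦10]  zeros at y ∈ {4}
  x = 2: [0↦3, 1↦4, 2↦3, 3↦0, 4↦6, 5↦10, 6↦1, 7↦1, 8↦10, 9↦6, 10↦0]  zeros at y ∈ {3, 10}
  x = 3: [0↦5, 1↦5, 2↦1, 3↦4, 4↦3, 5↦9, 6↦0, 7↦9, 8↦3, 9↦4, 10↦1]  zeros at y ∈ {6}
  x = 4: [0↦3, 1↦9, 2↦9, 3↦3, 4↦2, 5↦6, 6↦4, 7↦7, 8↦4, 9↦6, 10↦2]  zeros at y ∈ ∅
  x = 5: [0↦8, 1↦5, 2↦5, 3↦8, 4↦3, 5↦1, 6↦2, 7↦6, 8↦2, 9↦1, 10↦3]  zeros at y ∈ ∅
  x = 6: [0↦9, 1↦4, 2↦0, 3↦8, 4↦6, 5↦5, 6↦5, 7↦6, 8↦8, 9↦0, 10↦4]  zeros at y ∈ {2, 9}
  x = 7: [0↦6, 1↦6, 2↦5, 3↦3, 4↦0, 5↦7, 6↦2, 7↦7, 8↦0, 9↦3, 10↦5]  zeros at y ∈ {4, 8}
  x = 8: [0↦10, 1↦0, 2↦9, 3↦4, 4↦7, 5↦7, 6↦4, 7↦9, 8↦0, 9↦10, 10↦6]  zeros at y ∈ {1, 8}
  x = 9: [0↦10, 1↦8, 2↦1, 3↦0, 4↦5, 5↦5, 6↦0, 7↦1, 8↦8, 9↦10, 10↦7]  zeros at y ∈ {3, 6}
  x = 10: [0↦6, 1↦8, 2↦3, 3↦2, 4↦5, 5↦1, 6↦1, 7↦5, 8↦2, 9↦3, 10↦8]  zeros at y ∈ ∅
Collecting zeros: affine points = {(0, 1), (0, 9), (1, 4), (2, 3), (2, 10), (3, 6), (6, 2), (6, 9), (7, 4), (7, 8), (8, 1), (8, 8), (9, 3), (9, 6)}.
Total count |C(F_11)_aff| = 14.


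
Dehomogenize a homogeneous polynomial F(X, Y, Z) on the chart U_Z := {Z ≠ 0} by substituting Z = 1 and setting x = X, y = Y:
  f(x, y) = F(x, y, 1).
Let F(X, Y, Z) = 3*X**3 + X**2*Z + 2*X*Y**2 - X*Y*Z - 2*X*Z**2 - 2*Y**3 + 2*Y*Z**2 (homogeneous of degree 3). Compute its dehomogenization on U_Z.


f(x, y) = 3*x**3 + x**2 + 2*x*y**2 - x*y - 2*x - 2*y**3 + 2*y

On U_Z we set Z = 1. Each monomial c·X^i·Y^j·Z^k in F becomes c·x^i·y^j·1^k = c·x^i·y^j.
Substituting Z = 1: F(X, Y, 1) = 3*x**3 + x**2 + 2*x*y**2 - x*y - 2*x - 2*y**3 + 2*y.
Note: deg(f) ≤ deg(F) = 3; strict inequality happens when F is divisible by Z (lost terms).


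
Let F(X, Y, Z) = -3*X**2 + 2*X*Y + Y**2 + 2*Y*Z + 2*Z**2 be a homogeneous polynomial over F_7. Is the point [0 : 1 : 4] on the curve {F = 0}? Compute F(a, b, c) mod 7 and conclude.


F(0,1,4) ≡ 6 (mod 7); P is NOT on the curve.

Evaluate F(0, 1, 4) term-by-term (mod 7).
  -3*X**2 ↦ -3·0·1·1 = 0
  2*X*Y ↦ 2·0·1·1 = 0
  Y**2 ↦ 1·1·1·1 = 1
  2*Y*Z ↦ 2·1·1·4 = 8
  2*Z**2 ↦ 2·1·1·16 = 32
Sum: F(0, 1, 4) = (0) + (0) + (1) + (8) + (32) = 41.
Reducing mod 7: 41 ≡ 6 (mod 7).
Since F(a, b, c) ≡ 6 ≠ 0 (mod 7), P does NOT lie on the curve.


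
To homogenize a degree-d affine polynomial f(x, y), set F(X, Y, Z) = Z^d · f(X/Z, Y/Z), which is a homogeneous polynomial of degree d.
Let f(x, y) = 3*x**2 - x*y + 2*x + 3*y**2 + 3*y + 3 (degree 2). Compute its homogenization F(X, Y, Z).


F(X, Y, Z) = 3*X**2 - X*Y + 2*X*Z + 3*Y**2 + 3*Y*Z + 3*Z**2

deg(f) = 2.
Substitute x = X/Z, y = Y/Z into f, then multiply by Z^2.
  monomial 3·x^2·y^0 ↦ 3·X^2·Y^0·Z^0.
  monomial -1·x^1·y^1 ↦ -1·X^1·Y^1·Z^0.
  monomial 2·x^1·y^0 ↦ 2·X^1·Y^0·Z^1.
  monomial 3·x^0·y^2 ↦ 3·X^0·Y^2·Z^0.
  monomial 3·x^0·y^1 ↦ 3·X^0·Y^1·Z^1.
  monomial 3·x^0·y^0 ↦ 3·X^0·Y^0·Z^2.
Collecting: F(X, Y, Z) = 3*X**2 - X*Y + 2*X*Z + 3*Y**2 + 3*Y*Z + 3*Z**2.


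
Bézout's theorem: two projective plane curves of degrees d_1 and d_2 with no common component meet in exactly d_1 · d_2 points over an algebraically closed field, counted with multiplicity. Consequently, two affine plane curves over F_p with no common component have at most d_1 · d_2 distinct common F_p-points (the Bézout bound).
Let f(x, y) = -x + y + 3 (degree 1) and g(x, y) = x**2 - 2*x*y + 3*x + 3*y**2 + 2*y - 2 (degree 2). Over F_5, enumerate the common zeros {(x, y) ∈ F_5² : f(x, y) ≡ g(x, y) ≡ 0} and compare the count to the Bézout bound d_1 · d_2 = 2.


Common zeros: ∅; count = 0; Bézout bound = 2.

deg(f) = 1, deg(g) = 2, so Bézout bound = 2.
Scan x ∈ F_5. For each x, list the y ∈ F_5 with f(x, y) ≡ 0 and those with g(x, y) ≡ 0 (mod 5); the common zeros in that column are the intersection.
  x = 0: f ≡ 0 at y ∈ {2}; g ≡ 0 at y ∈ ∅; common: ∅.
  x = 1: f ≡ 0 at y ∈ {3}; g ≡ 0 at y ∈ {1, 4}; common: ∅.
  x = 2: f ≡ 0 at y ∈ {4}; g ≡ 0 at y ∈ ∅; common: ∅.
  x = 3: f ≡ 0 at y ∈ {0}; g ≡ 0 at y ∈ {1, 2}; common: ∅.
  x = 4: f ≡ 0 at y ∈ {1}; g ≡ 0 at y ∈ {3, 4}; common: ∅.
Collecting: common zeros = ∅, so the count is 0.
Comparison with the Bézout bound: 0 ≤ 2 = deg(f)·deg(g), as expected for curves with no common component (the affine F_5-count falls short of the bound because intersections may lie at infinity, over extension fields, or carry multiplicity).


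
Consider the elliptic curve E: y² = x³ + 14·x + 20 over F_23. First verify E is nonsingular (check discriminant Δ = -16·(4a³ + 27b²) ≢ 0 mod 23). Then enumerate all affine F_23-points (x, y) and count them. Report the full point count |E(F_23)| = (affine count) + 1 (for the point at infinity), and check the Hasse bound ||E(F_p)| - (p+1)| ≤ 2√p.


Affine points = {(1, 9), (1, 14), (4, 5), (4, 18), (5, 10), (5, 13), (7, 1), (7, 22), (8, 0), (9, 1), (9, 22), (14, 4), (14, 19), (16, 4), (16, 19), (18, 3), (18, 20)}; affine count = 17; |E(F_23)| = 18.

Discriminant check: Δ ∝ 4a³ + 27b² = 4·14³ + 27·20² = 4·2744 + 27·400 ≡ 18 (mod 23). Nonzero ⇒ E is nonsingular.
For each x ∈ F_23, compute rhs = x³ + 14·x + 20 mod 23, then count y ∈ F_23 with y² ≡ rhs.
  x = 0: rhs = 20, matching y values: none (0 points).
  x = 1: rhs = 12, matching y values: 9, 14 (2 points).
  x = 2: rhs = 10, matching y values: none (0 points).
  x = 3: rhs = 20, matching y values: none (0 points).
  x = 4: rhs = 2, matching y values: 5, 18 (2 points).
  x = 5: rhs = 8, matching y values: 10, 13 (2 points).
  x = 6: rhs = 21, matching y values: none (0 points).
  x = 7: rhs = 1, matching y values: 1, 22 (2 points).
  x = 8: rhs = 0, matching y values: 0 (1 points).
  x = 9: rhs = 1, matching y values: 1, 22 (2 points).
  x = 10: rhs = 10, matching y values: none (0 points).
  x = 11: rhs = 10, matching y values: none (0 points).
  x = 12: rhs = 7, matching y values: none (0 points).
  x = 13: rhs = 7, matching y values: none (0 points).
  x = 14: rhs = 16, matching y values: 4, 19 (2 points).
  x = 15: rhs = 17, matching y values: none (0 points).
  x = 16: rhs = 16, matching y values: 4, 19 (2 points).
  x = 17: rhs = 19, matching y values: none (0 points).
  x = 18: rhs = 9, matching y values: 3, 20 (2 points).
  x = 19: rhs = 15, matching y values: none (0 points).
  x = 20: rhs = 20, matching y values: none (0 points).
  x = 21: rhs = 7, matching y values: none (0 points).
  x = 22: rhs = 5, matching y values: none (0 points).
Total affine count: 17.
Full point count |E(F_23)| = 17 + 1 = 18.
Hasse bound: |18 − (23+1)| = |-6| = 6 ≤ 2√23 ≈ 9.5917 ✓.


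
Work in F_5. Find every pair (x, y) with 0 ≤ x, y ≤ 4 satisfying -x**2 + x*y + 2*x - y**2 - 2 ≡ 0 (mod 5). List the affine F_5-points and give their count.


Affine F_5-points: {(2, 3), (2, 4), (3, 0), (3, 3), (4, 0), (4, 4)}; count = 6.

For each of the 25 pairs (x, y) ∈ F_5², evaluate f(x, y) mod 5. Record the zeros.
  x = 0: [0↦3, 1↦2, 2↦4, 3↦4, 4↦2]  zeros at y ∈ ∅
  x = 1: [0↦4, 1↦4, 2↦2, 3↦3, 4↦2]  zeros at y ∈ ∅
  x = 2: [0↦3, 1↦4, 2↦3, 3↦0, 4↦0]  zeros at y ∈ {3, 4}
  x = 3: [0↦0, 1↦2, 2↦2, 3↦0, 4↦1]  zeros at y ∈ {0, 3}
  x = 4: [0↦0, 1↦3, 2↦4, 3↦3, 4↦0]  zeros at y ∈ {0, 4}
Collecting zeros: affine points = {(2, 3), (2, 4), (3, 0), (3, 3), (4, 0), (4, 4)}.
Total count |C(F_5)_aff| = 6.


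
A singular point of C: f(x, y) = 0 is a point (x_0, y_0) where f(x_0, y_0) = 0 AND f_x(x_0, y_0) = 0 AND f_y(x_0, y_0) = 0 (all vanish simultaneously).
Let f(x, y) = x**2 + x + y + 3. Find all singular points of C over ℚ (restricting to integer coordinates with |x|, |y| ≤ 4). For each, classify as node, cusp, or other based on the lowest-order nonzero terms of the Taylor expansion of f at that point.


No singular points in the scanned grid; C is smooth there.

Compute partial derivatives:
  f_x = 2*x + 1.
  f_y = 1.
f_y = 1 is a nonzero constant, so f_y never vanishes: no point (x, y) can satisfy f = f_x = f_y = 0. In particular no (x, y) ∈ {−4, ..., 4}² is singular; the curve is smooth.


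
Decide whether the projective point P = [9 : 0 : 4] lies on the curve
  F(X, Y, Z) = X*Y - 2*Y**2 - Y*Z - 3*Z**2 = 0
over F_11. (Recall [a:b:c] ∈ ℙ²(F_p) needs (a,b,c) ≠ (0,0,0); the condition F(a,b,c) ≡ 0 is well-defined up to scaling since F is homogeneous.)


F(9,0,4) ≡ 7 (mod 11); P is NOT on the curve.

Evaluate F(9, 0, 4) term-by-term (mod 11).
  X*Y ↦ 1·9·0·1 = 0
  -2*Y**2 ↦ -2·1·0·1 = 0
  -Y*Z ↦ -1·1·0·4 = 0
  -3*Z**2 ↦ -3·1·1·16 = -48
Sum: F(9, 0, 4) = (0) + (0) + (0) + (-48) = -48.
Reducing mod 11: -48 ≡ 7 (mod 11).
Since F(a, b, c) ≡ 7 ≠ 0 (mod 11), P does NOT lie on the curve.


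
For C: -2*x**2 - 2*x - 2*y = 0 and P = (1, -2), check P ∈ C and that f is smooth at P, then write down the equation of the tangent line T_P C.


Tangent line at P: -6*x - 2*y + 2 = 0.

Step 1: f(1, -2) = 0, so P lies on C.
Step 2: partial derivatives
  f_x(x, y) = -4*x - 2, f_y(x, y) = -2.
  f_x(P) = -6, f_y(P) = -2 (gradient nonzero, so P is smooth).
Step 3: tangent line at P: -6·(x − 1) + -2·(y − -2) = 0.
Expanding: -6*x - 2*y + 2 = 0.


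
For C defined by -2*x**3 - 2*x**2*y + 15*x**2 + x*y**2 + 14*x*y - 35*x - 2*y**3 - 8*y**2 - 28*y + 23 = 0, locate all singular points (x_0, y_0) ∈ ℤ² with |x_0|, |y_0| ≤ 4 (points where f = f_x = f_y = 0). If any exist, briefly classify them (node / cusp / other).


Singular points: {(3, -1)}; classification: node.

Compute partial derivatives:
  f_x = -6*x**2 - 4*x*y + 30*x + y**2 + 14*y - 35.
  f_y = -2*x**2 + 2*x*y + 14*x - 6*y**2 - 16*y - 28.
Scan x_0 ∈ {−4, ..., 4}. For each x_0, f_y(x_0, y) is a polynomial in y; find its integer roots y ∈ {−4, ..., 4}, then test f_x and f at those candidates.
  x = -4: f_y(-4, y) = -6*y**2 - 24*y - 116; no integer root y with |y| ≤ 4.
  x = -3: f_y(-3, y) = -6*y**2 - 22*y - 88; no integer root y with |y| ≤ 4.
  x = -2: f_y(-2, y) = -6*y**2 - 20*y - 64; no integer root y with |y| ≤ 4.
  x = -1: f_y(-1, y) = -6*y**2 - 18*y - 44; no integer root y with |y| ≤ 4.
  x = 0: f_y(0, y) = -6*y**2 - 16*y - 28; no integer root y with |y| ≤ 4.
  x = 1: f_y(1, y) = -6*y**2 - 14*y - 16; no integer root y with |y| ≤ 4.
  x = 2: f_y(2, y) = -6*y**2 - 12*y - 8; no integer root y with |y| ≤ 4.
  x = 3: f_y(3, y) = -6*y**2 - 10*y - 4; vanishes at y ∈ {-1}. (3, -1): f_x = 0, f = 0 — SINGULAR.
  x = 4: f_y(4, y) = -6*y**2 - 8*y - 4; no integer root y with |y| ≤ 4.
Only singular point on the grid: (3, -1).
Classify: substitute x = 3 + u, y = -1 + v and expand: f = -2*u**3 - 2*u**2*v - u**2 + u*v**2 - 2*v**3 + v**2.
No constant or linear terms (consistent with a singular point). Quadratic part: -u**2 + v**2. Cubic part: -2*u**3 - 2*u**2*v + u*v**2 - 2*v**3.
The quadratic part v**2 - u**2 = (v − u)(v + u) splits into two distinct linear factors, so there are two distinct tangent lines y − -1 = ±(x − 3) — this is a node (ordinary double point).
Classification: node.


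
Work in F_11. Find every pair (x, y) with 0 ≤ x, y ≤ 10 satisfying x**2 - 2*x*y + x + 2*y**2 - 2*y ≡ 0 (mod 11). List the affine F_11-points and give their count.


Affine F_11-points: {(0, 0), (0, 1), (1, 1), (3, 5), (3, 10), (5, 7), (5, 10), (6, 2), (6, 5), (8, 2), (8, 7), (10, 0)}; count = 12.

For each of the 121 pairs (x, y) ∈ F_11², evaluate f(x, y) mod 11. Record the zeros.
  x = 0: [0↦0, 1↦0, 2↦4, 3↦1, 4↦2, 5↦7, 6↦5, 7↦7, 8↦2, 9↦1, 10↦4]  zeros at y ∈ {0, 1}
  x = 1: [0↦2, 1↦0, 2↦2, 3↦8, 4↦7, 5↦10, 6↦6, 7↦6, 8↦10, 9↦7, 10↦8]  zeros at y ∈ {1}
  x = 2: [0↦6, 1↦2, 2↦2, 3↦6, 4↦3, 5↦4, 6↦9, 7↦7, 8↦9, 9↦4, 10↦3]  zeros at y ∈ ∅
  x = 3: [0↦1, 1↦6, 2↦4, 3↦6, 4↦1, 5↦0, 6↦3, 7↦10, 8↦10, 9↦3, 10↦0]  zeros at y ∈ {5, 10}
  x = 4: [0↦9, 1↦1, 2↦8, 3↦8, 4↦1, 5↦9, 6↦10, 7↦4, 8↦2, 9↦4, 10↦10]  zeros at y ∈ ∅
  x = 5: [0↦8, 1↦9, 2↦3, 3↦1, 4↦3, 5↦9, 6↦8, 7↦0, 8↦7, 9↦7, 10↦0]  zeros at y ∈ {7, 10}
  x = 6: [0↦9, 1↦8, 2↦0, 3↦7, 4↦7, 5↦0, 6↦8, 7↦9, 8↦3, 9↦1, 10↦3]  zeros at y ∈ {2, 5}
  x = 7: [0↦1, 1↦9, 2↦10, 3↦4, 4↦2, 5↦4, 6↦10, 7↦9, 8↦1, 9↦8, 10↦8]  zeros at y ∈ ∅
  x = 8: [0↦6, 1↦1, 2↦0, 3↦3, 4↦10, 5↦10, 6↦3, 7↦0, 8↦1, 9↦6, 10↦4]  zeros at y ∈ {2, 7}
  x = 9: [0↦2, 1↦6, 2↦3, 3↦4, 4↦9, 5↦7, 6↦9, 7↦4, 8↦3, 9↦6, 10↦2]  zeros at y ∈ ∅
  x = 10: [0↦0, 1↦2, 2↦8, 3↦7, 4↦10, 5↦6, 6↦6, 7↦10, 8↦7, 9↦8, 10↦2]  zeros at y ∈ {0}
Collecting zeros: affine points = {(0, 0), (0, 1), (1, 1), (3, 5), (3, 10), (5, 7), (5, 10), (6, 2), (6, 5), (8, 2), (8, 7), (10, 0)}.
Total count |C(F_11)_aff| = 12.


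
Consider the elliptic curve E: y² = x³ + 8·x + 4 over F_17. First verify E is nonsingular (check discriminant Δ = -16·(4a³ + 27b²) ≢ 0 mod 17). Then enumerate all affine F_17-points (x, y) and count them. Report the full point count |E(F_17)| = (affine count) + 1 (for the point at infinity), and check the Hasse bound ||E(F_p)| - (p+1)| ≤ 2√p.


Affine points = {(0, 2), (0, 15), (1, 8), (1, 9), (3, 2), (3, 15), (4, 7), (4, 10), (5, 4), (5, 13), (6, 8), (6, 9), (8, 6), (8, 11), (10, 8), (10, 9), (12, 3), (12, 14), (14, 2), (14, 15)}; affine count = 20; |E(F_17)| = 21.

Discriminant check: Δ ∝ 4a³ + 27b² = 4·8³ + 27·4² = 4·512 + 27·16 ≡ 15 (mod 17). Nonzero ⇒ E is nonsingular.
For each x ∈ F_17, compute rhs = x³ + 8·x + 4 mod 17, then count y ∈ F_17 with y² ≡ rhs.
  x = 0: rhs = 4, matching y values: 2, 15 (2 points).
  x = 1: rhs = 13, matching y values: 8, 9 (2 points).
  x = 2: rhs = 11, matching y values: none (0 points).
  x = 3: rhs = 4, matching y values: 2, 15 (2 points).
  x = 4: rhs = 15, matching y values: 7, 10 (2 points).
  x = 5: rhs = 16, matching y values: 4, 13 (2 points).
  x = 6: rhs = 13, matching y values: 8, 9 (2 points).
  x = 7: rhs = 12, matching y values: none (0 points).
  x = 8: rhs = 2, matching y values: 6, 11 (2 points).
  x = 9: rhs = 6, matching y values: none (0 points).
  x = 10: rhs = 13, matching y values: 8, 9 (2 points).
  x = 11: rhs = 12, matching y values: none (0 points).
  x = 12: rhs = 9, matching y values: 3, 14 (2 points).
  x = 13: rhs = 10, matching y values: none (0 points).
  x = 14: rhs = 4, matching y values: 2, 15 (2 points).
  x = 15: rhs = 14, matching y values: none (0 points).
  x = 16: rhs = 12, matching y values: none (0 points).
Total affine count: 20.
Full point count |E(F_17)| = 20 + 1 = 21.
Hasse bound: |21 − (17+1)| = |3| = 3 ≤ 2√17 ≈ 8.2462 ✓.


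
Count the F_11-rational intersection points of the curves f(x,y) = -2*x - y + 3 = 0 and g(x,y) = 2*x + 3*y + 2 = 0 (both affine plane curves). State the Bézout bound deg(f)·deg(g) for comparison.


Common zeros: {(0, 3)}; count = 1; Bézout bound = 1.

deg(f) = 1, deg(g) = 1, so Bézout bound = 1.
Scan x ∈ F_11. For each x, list the y ∈ F_11 with f(x, y) ≡ 0 and those with g(x, y) ≡ 0 (mod 11); the common zeros in that column are the intersection.
  x = 0: f ≡ 0 at y ∈ {3}; g ≡ 0 at y ∈ {3}; common: {3}.
  x = 1: f ≡ 0 at y ∈ {1}; g ≡ 0 at y ∈ {6}; common: ∅.
  x = 2: f ≡ 0 at y ∈ {10}; g ≡ 0 at y ∈ {9}; common: ∅.
  x = 3: f ≡ 0 at y ∈ {8}; g ≡ 0 at y ∈ {1}; common: ∅.
  x = 4: f ≡ 0 at y ∈ {6}; g ≡ 0 at y ∈ {4}; common: ∅.
  x = 5: f ≡ 0 at y ∈ {4}; g ≡ 0 at y ∈ {7}; common: ∅.
  x = 6: f ≡ 0 at y ∈ {2}; g ≡ 0 at y ∈ {10}; common: ∅.
  x = 7: f ≡ 0 at y ∈ {0}; g ≡ 0 at y ∈ {2}; common: ∅.
  x = 8: f ≡ 0 at y ∈ {9}; g ≡ 0 at y ∈ {5}; common: ∅.
  x = 9: f ≡ 0 at y ∈ {7}; g ≡ 0 at y ∈ {8}; common: ∅.
  x = 10: f ≡ 0 at y ∈ {5}; g ≡ 0 at y ∈ {0}; common: ∅.
Collecting: common zeros = {(0, 3)}, so the count is 1.
Comparison with the Bézout bound: 1 ≤ 1 = deg(f)·deg(g), as expected for curves with no common component (the bound is attained).


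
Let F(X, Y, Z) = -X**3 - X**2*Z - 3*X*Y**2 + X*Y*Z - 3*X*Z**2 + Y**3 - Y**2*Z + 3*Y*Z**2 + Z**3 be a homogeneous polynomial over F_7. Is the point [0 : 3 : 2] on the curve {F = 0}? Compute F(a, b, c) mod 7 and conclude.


F(0,3,2) ≡ 4 (mod 7); P is NOT on the curve.

Evaluate F(0, 3, 2) term-by-term (mod 7).
  -X**3 ↦ -1·0·1·1 = 0
  -X**2*Z ↦ -1·0·1·2 = 0
  -3*X*Y**2 ↦ -3·0·9·1 = 0
  X*Y*Z ↦ 1·0·3·2 = 0
  -3*X*Z**2 ↦ -3·0·1·4 = 0
  Y**3 ↦ 1·1·27·1 = 27
  -Y**2*Z ↦ -1·1·9·2 = -18
  3*Y*Z**2 ↦ 3·1·3·4 = 36
  Z**3 ↦ 1·1·1·8 = 8
Sum: F(0, 3, 2) = (0) + (0) + (0) + (0) + (0) + (27) + (-18) + (36) + (8) = 53.
Reducing mod 7: 53 ≡ 4 (mod 7).
Since F(a, b, c) ≡ 4 ≠ 0 (mod 7), P does NOT lie on the curve.


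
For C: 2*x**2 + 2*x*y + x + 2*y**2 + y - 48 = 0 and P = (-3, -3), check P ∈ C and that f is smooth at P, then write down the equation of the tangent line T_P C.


Tangent line at P: -17*x - 17*y - 102 = 0.

Step 1: f(-3, -3) = 0, so P lies on C.
Step 2: partial derivatives
  f_x(x, y) = 4*x + 2*y + 1, f_y(x, y) = 2*x + 4*y + 1.
  f_x(P) = -17, f_y(P) = -17 (gradient nonzero, so P is smooth).
Step 3: tangent line at P: -17·(x − -3) + -17·(y − -3) = 0.
Expanding: -17*x - 17*y - 102 = 0.


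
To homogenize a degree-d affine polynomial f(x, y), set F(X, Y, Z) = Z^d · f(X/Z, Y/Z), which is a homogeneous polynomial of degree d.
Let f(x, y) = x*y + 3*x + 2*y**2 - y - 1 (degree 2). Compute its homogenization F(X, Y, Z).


F(X, Y, Z) = X*Y + 3*X*Z + 2*Y**2 - Y*Z - Z**2

deg(f) = 2.
Substitute x = X/Z, y = Y/Z into f, then multiply by Z^2.
  monomial 1·x^1·y^1 ↦ 1·X^1·Y^1·Z^0.
  monomial 3·x^1·y^0 ↦ 3·X^1·Y^0·Z^1.
  monomial 2·x^0·y^2 ↦ 2·X^0·Y^2·Z^0.
  monomial -1·x^0·y^1 ↦ -1·X^0·Y^1·Z^1.
  monomial -1·x^0·y^0 ↦ -1·X^0·Y^0·Z^2.
Collecting: F(X, Y, Z) = X*Y + 3*X*Z + 2*Y**2 - Y*Z - Z**2.


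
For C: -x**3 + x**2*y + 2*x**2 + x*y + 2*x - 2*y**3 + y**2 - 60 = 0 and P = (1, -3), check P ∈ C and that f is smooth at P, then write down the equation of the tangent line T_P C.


Tangent line at P: -6*x - 58*y - 168 = 0.

Step 1: f(1, -3) = 0, so P lies on C.
Step 2: partial derivatives
  f_x(x, y) = -3*x**2 + 2*x*y + 4*x + y + 2, f_y(x, y) = x**2 + x - 6*y**2 + 2*y.
  f_x(P) = -6, f_y(P) = -58 (gradient nonzero, so P is smooth).
Step 3: tangent line at P: -6·(x − 1) + -58·(y − -3) = 0.
Expanding: -6*x - 58*y - 168 = 0.


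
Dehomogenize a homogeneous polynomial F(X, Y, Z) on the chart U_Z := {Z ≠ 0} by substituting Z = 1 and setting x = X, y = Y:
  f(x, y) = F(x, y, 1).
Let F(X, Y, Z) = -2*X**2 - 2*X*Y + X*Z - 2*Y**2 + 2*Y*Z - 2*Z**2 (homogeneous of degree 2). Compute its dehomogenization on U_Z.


f(x, y) = -2*x**2 - 2*x*y + x - 2*y**2 + 2*y - 2

On U_Z we set Z = 1. Each monomial c·X^i·Y^j·Z^k in F becomes c·x^i·y^j·1^k = c·x^i·y^j.
Substituting Z = 1: F(X, Y, 1) = -2*x**2 - 2*x*y + x - 2*y**2 + 2*y - 2.
Note: deg(f) ≤ deg(F) = 2; strict inequality happens when F is divisible by Z (lost terms).


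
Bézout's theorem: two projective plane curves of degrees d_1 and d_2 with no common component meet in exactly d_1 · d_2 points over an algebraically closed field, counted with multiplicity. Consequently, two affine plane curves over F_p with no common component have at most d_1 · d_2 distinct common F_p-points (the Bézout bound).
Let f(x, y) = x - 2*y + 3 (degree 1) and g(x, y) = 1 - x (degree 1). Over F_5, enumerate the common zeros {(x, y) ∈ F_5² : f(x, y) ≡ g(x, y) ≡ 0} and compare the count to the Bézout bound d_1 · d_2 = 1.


Common zeros: {(1, 2)}; count = 1; Bézout bound = 1.

deg(f) = 1, deg(g) = 1, so Bézout bound = 1.
Scan x ∈ F_5. For each x, list the y ∈ F_5 with f(x, y) ≡ 0 and those with g(x, y) ≡ 0 (mod 5); the common zeros in that column are the intersection.
  x = 0: f ≡ 0 at y ∈ {4}; g ≡ 0 at y ∈ ∅; common: ∅.
  x = 1: f ≡ 0 at y ∈ {2}; g ≡ 0 at y ∈ {0, 1, 2, 3, 4}; common: {2}.
  x = 2: f ≡ 0 at y ∈ {0}; g ≡ 0 at y ∈ ∅; common: ∅.
  x = 3: f ≡ 0 at y ∈ {3}; g ≡ 0 at y ∈ ∅; common: ∅.
  x = 4: f ≡ 0 at y ∈ {1}; g ≡ 0 at y ∈ ∅; common: ∅.
Collecting: common zeros = {(1, 2)}, so the count is 1.
Comparison with the Bézout bound: 1 ≤ 1 = deg(f)·deg(g), as expected for curves with no common component (the bound is attained).


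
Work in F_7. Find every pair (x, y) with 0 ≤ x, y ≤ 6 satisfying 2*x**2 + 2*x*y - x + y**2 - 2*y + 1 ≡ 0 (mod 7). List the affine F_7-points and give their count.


Affine F_7-points: {(0, 1), (2, 0), (2, 5), (3, 1), (3, 2), (4, 3), (4, 5), (6, 2)}; count = 8.

For each of the 49 pairs (x, y) ∈ F_7², evaluate f(x, y) mod 7. Record the zeros.
  x = 0: [0↦1, 1↦0, 2↦1, 3↦4, 4↦2, 5↦2, 6↦4]  zeros at y ∈ {1}
  x = 1: [0↦2, 1↦3, 2↦6, 3↦4, 4↦4, 5↦6, 6↦3]  zeros at y ∈ ∅
  x = 2: [0↦0, 1↦3, 2↦1, 3↦1, 4↦3, 5↦0, 6↦6]  zeros at y ∈ {0, 5}
  x = 3: [0↦2, 1↦0, 2↦0, 3↦2, 4↦6, 5↦5, 6↦6]  zeros at y ∈ {1, 2}
  x = 4: [0↦1, 1↦1, 2↦3, 3↦0, 4↦6, 5↦0, 6↦3]  zeros at y ∈ {3, 5}
  x = 5: [0↦4, 1↦6, 2↦3, 3↦2, 4↦3, 5↦6, 6↦4]  zeros at y ∈ ∅
  x = 6: [0↦4, 1↦1, 2↦0, 3↦1, 4↦4, 5↦2, 6↦2]  zeros at y ∈ {2}
Collecting zeros: affine points = {(0, 1), (2, 0), (2, 5), (3, 1), (3, 2), (4, 3), (4, 5), (6, 2)}.
Total count |C(F_7)_aff| = 8.


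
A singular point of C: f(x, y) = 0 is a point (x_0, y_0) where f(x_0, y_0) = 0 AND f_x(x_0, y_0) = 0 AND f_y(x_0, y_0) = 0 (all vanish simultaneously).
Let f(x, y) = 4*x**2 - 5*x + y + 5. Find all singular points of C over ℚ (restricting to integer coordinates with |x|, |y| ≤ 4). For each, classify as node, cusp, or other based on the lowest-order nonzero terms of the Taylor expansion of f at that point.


No singular points in the scanned grid; C is smooth there.

Compute partial derivatives:
  f_x = 8*x - 5.
  f_y = 1.
f_y = 1 is a nonzero constant, so f_y never vanishes: no point (x, y) can satisfy f = f_x = f_y = 0. In particular no (x, y) ∈ {−4, ..., 4}² is singular; the curve is smooth.


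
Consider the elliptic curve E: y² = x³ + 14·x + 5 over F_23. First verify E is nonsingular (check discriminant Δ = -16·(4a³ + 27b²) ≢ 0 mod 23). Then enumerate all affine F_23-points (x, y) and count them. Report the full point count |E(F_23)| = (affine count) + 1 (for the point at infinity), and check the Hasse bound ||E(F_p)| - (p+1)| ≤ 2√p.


Affine points = {(2, 8), (2, 15), (5, 4), (5, 19), (6, 11), (6, 12), (7, 3), (7, 20), (8, 10), (8, 13), (9, 3), (9, 20), (10, 8), (10, 15), (11, 8), (11, 15), (14, 1), (14, 22), (15, 5), (15, 18), (16, 1), (16, 22), (17, 2), (17, 21), (19, 0), (22, 6), (22, 17)}; affine count = 27; |E(F_23)| = 28.

Discriminant check: Δ ∝ 4a³ + 27b² = 4·14³ + 27·5² = 4·2744 + 27·25 ≡ 13 (mod 23). Nonzero ⇒ E is nonsingular.
For each x ∈ F_23, compute rhs = x³ + 14·x + 5 mod 23, then count y ∈ F_23 with y² ≡ rhs.
  x = 0: rhs = 5, matching y values: none (0 points).
  x = 1: rhs = 20, matching y values: none (0 points).
  x = 2: rhs = 18, matching y values: 8, 15 (2 points).
  x = 3: rhs = 5, matching y values: none (0 points).
  x = 4: rhs = 10, matching y values: none (0 points).
  x = 5: rhs = 16, matching y values: 4, 19 (2 points).
  x = 6: rhs = 6, matching y values: 11, 12 (2 points).
  x = 7: rhs = 9, matching y values: 3, 20 (2 points).
  x = 8: rhs = 8, matching y values: 10, 13 (2 points).
  x = 9: rhs = 9, matching y values: 3, 20 (2 points).
  x = 10: rhs = 18, matching y values: 8, 15 (2 points).
  x = 11: rhs = 18, matching y values: 8, 15 (2 points).
  x = 12: rhs = 15, matching y values: none (0 points).
  x = 13: rhs = 15, matching y values: none (0 points).
  x = 14: rhs = 1, matching y values: 1, 22 (2 points).
  x = 15: rhs = 2, matching y values: 5, 18 (2 points).
  x = 16: rhs = 1, matching y values: 1, 22 (2 points).
  x = 17: rhs = 4, matching y values: 2, 21 (2 points).
  x = 18: rhs = 17, matching y values: none (0 points).
  x = 19: rhs = 0, matching y values: 0 (1 points).
  x = 20: rhs = 5, matching y values: none (0 points).
  x = 21: rhs = 15, matching y values: none (0 points).
  x = 22: rhs = 13, matching y values: 6, 17 (2 points).
Total affine count: 27.
Full point count |E(F_23)| = 27 + 1 = 28.
Hasse bound: |28 − (23+1)| = |4| = 4 ≤ 2√23 ≈ 9.5917 ✓.


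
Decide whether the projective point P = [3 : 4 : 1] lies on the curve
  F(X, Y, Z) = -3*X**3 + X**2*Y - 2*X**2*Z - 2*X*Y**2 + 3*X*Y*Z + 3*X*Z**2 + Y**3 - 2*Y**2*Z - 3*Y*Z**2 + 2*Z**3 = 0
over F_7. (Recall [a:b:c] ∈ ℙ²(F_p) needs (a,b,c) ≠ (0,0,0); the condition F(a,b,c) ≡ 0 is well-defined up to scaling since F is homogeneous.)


F(3,4,1) ≡ 6 (mod 7); P is NOT on the curve.

Evaluate F(3, 4, 1) term-by-term (mod 7).
  -3*X**3 ↦ -3·27·1·1 = -81
  X**2*Y ↦ 1·9·4·1 = 36
  -2*X**2*Z ↦ -2·9·1·1 = -18
  -2*X*Y**2 ↦ -2·3·16·1 = -96
  3*X*Y*Z ↦ 3·3·4·1 = 36
  3*X*Z**2 ↦ 3·3·1·1 = 9
  Y**3 ↦ 1·1·64·1 = 64
  -2*Y**2*Z ↦ -2·1·16·1 = -32
  -3*Y*Z**2 ↦ -3·1·4·1 = -12
  2*Z**3 ↦ 2·1·1·1 = 2
Sum: F(3, 4, 1) = (-81) + (36) + (-18) + (-96) + (36) + (9) + (64) + (-32) + (-12) + (2) = -92.
Reducing mod 7: -92 ≡ 6 (mod 7).
Since F(a, b, c) ≡ 6 ≠ 0 (mod 7), P does NOT lie on the curve.


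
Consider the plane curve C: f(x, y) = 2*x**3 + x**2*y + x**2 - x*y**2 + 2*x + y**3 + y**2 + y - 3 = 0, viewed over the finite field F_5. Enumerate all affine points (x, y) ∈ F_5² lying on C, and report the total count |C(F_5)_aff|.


Affine F_5-points: {(0, 1), (1, 1), (1, 3), (2, 2), (3, 1), (3, 3), (4, 3)}; count = 7.

For each of the 25 pairs (x, y) ∈ F_5², evaluate f(x, y) mod 5. Record the zeros.
  x = 0: [0↦2, 1↦0, 2↦1, 3↦1, 4↦1]  zeros at y ∈ {1}
  x = 1: [0↦2, 1↦0, 2↦4, 3↦0, 4↦4]  zeros at y ∈ {1, 3}
  x = 2: [0↦1, 1↦1, 2↦0, 3↦4, 4↦4]  zeros at y ∈ {2}
  x = 3: [0↦1, 1↦0, 2↦1, 3↦0, 4↦3]  zeros at y ∈ {1, 3}
  x = 4: [0↦4, 1↦4, 2↦4, 3↦0, 4↦3]  zeros at y ∈ {3}
Collecting zeros: affine points = {(0, 1), (1, 1), (1, 3), (2, 2), (3, 1), (3, 3), (4, 3)}.
Total count |C(F_5)_aff| = 7.


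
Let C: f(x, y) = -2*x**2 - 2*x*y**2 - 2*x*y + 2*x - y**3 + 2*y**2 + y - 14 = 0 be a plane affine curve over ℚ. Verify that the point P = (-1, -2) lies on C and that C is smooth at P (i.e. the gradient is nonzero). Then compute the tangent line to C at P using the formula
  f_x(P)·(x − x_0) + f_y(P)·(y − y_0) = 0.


Tangent line at P: 2*x - 25*y - 48 = 0.

Step 1: f(-1, -2) = 0, so P lies on C.
Step 2: partial derivatives
  f_x(x, y) = -4*x - 2*y**2 - 2*y + 2, f_y(x, y) = -4*x*y - 2*x - 3*y**2 + 4*y + 1.
  f_x(P) = 2, f_y(P) = -25 (gradient nonzero, so P is smooth).
Step 3: tangent line at P: 2·(x − -1) + -25·(y − -2) = 0.
Expanding: 2*x - 25*y - 48 = 0.


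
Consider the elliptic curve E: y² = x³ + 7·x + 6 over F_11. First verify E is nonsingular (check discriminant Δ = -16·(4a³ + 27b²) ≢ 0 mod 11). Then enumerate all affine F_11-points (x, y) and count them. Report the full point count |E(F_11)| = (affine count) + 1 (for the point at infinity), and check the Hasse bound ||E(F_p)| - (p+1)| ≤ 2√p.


Affine points = {(1, 5), (1, 6), (5, 1), (5, 10), (6, 0), (10, 3), (10, 8)}; affine count = 7; |E(F_11)| = 8.

Discriminant check: Δ ∝ 4a³ + 27b² = 4·7³ + 27·6² = 4·343 + 27·36 ≡ 1 (mod 11). Nonzero ⇒ E is nonsingular.
For each x ∈ F_11, compute rhs = x³ + 7·x + 6 mod 11, then count y ∈ F_11 with y² ≡ rhs.
  x = 0: rhs = 6, matching y values: none (0 points).
  x = 1: rhs = 3, matching y values: 5, 6 (2 points).
  x = 2: rhs = 6, matching y values: none (0 points).
  x = 3: rhs = 10, matching y values: none (0 points).
  x = 4: rhs = 10, matching y values: none (0 points).
  x = 5: rhs = 1, matching y values: 1, 10 (2 points).
  x = 6: rhs = 0, matching y values: 0 (1 points).
  x = 7: rhs = 2, matching y values: none (0 points).
  x = 8: rhs = 2, matching y values: none (0 points).
  x = 9: rhs = 6, matching y values: none (0 points).
  x = 10: rhs = 9, matching y values: 3, 8 (2 points).
Total affine count: 7.
Full point count |E(F_11)| = 7 + 1 = 8.
Hasse bound: |8 − (11+1)| = |-4| = 4 ≤ 2√11 ≈ 6.6332 ✓.


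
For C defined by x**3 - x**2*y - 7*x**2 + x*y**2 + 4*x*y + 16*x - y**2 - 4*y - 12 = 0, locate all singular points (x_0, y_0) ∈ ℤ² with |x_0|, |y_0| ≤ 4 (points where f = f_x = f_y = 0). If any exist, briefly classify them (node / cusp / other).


Singular points: {(2, 0)}; classification: node.

Compute partial derivatives:
  f_x = 3*x**2 - 2*x*y - 14*x + y**2 + 4*y + 16.
  f_y = -x**2 + 2*x*y + 4*x - 2*y - 4.
Scan x_0 ∈ {−4, ..., 4}. For each x_0, f_y(x_0, y) is a polynomial in y; find its integer roots y ∈ {−4, ..., 4}, then test f_x and f at those candidates.
  x = -4: f_y(-4, y) = -10*y - 36; no integer root y with |y| ≤ 4.
  x = -3: f_y(-3, y) = -8*y - 25; no integer root y with |y| ≤ 4.
  x = -2: f_y(-2, y) = -6*y - 16; no integer root y with |y| ≤ 4.
  x = -1: f_y(-1, y) = -4*y - 9; no integer root y with |y| ≤ 4.
  x = 0: f_y(0, y) = -2*y - 4; vanishes at y ∈ {-2}. (0, -2): f_x = 12 ≠ 0.
  x = 1: f_y(1, y) = -1; no integer root y with |y| ≤ 4.
  x = 2: f_y(2, y) = 2*y; vanishes at y ∈ {0}. (2, 0): f_x = 0, f = 0 — SINGULAR.
  x = 3: f_y(3, y) = 4*y - 1; no integer root y with |y| ≤ 4.
  x = 4: f_y(4, y) = 6*y - 4; no integer root y with |y| ≤ 4.
Only singular point on the grid: (2, 0).
Classify: substitute x = 2 + u, y = 0 + v and expand: f = u**3 - u**2*v - u**2 + u*v**2 + v**2.
No constant or linear terms (consistent with a singular point). Quadratic part: -u**2 + v**2. Cubic part: u**3 - u**2*v + u*v**2.
The quadratic part v**2 - u**2 = (v − u)(v + u) splits into two distinct linear factors, so there are two distinct tangent lines y − 0 = ±(x − 2) — this is a node (ordinary double point).
Classification: node.
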